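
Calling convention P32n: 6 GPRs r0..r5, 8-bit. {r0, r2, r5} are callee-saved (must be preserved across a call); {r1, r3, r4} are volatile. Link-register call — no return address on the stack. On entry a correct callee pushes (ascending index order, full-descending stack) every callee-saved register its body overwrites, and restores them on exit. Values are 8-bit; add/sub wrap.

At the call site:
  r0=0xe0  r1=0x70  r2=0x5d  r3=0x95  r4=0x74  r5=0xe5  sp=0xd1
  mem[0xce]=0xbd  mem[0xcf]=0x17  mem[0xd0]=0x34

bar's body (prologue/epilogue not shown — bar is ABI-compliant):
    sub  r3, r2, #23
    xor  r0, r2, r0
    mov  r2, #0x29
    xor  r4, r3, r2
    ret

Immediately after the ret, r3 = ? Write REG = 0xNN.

REG = 0x46

prologue: push r0 → mem[0xd0]=0xe0, sp=0xd0
prologue: push r2 → mem[0xcf]=0x5d, sp=0xcf
body[0] sub  r3, r2, #23 → r3=0x46
body[1] xor  r0, r2, r0 → r0=0xbd
body[2] mov  r2, #0x29 → r2=0x29
body[3] xor  r4, r3, r2 → r4=0x6f
epilogue: pop r2=0x5d, sp=0xd0
epilogue: pop r0=0xe0, sp=0xd1
r3 is caller-saved → body value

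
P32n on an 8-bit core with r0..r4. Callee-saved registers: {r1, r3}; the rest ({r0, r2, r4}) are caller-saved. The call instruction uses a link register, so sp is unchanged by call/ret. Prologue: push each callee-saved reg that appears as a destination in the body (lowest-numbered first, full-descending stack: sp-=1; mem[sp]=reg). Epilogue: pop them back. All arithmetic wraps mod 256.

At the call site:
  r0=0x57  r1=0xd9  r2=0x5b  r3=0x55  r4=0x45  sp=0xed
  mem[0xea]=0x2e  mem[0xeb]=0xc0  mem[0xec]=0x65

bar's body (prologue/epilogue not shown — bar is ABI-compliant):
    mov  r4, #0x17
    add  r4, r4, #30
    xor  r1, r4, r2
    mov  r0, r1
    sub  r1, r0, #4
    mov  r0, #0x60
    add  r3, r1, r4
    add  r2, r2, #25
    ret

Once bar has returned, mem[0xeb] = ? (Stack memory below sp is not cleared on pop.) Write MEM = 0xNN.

prologue: push r1 -> mem[0xec]=0xd9, sp=0xec
prologue: push r3 -> mem[0xeb]=0x55, sp=0xeb
body[0] mov  r4, #0x17 -> r4=0x17
body[1] add  r4, r4, #30 -> r4=0x35
body[2] xor  r1, r4, r2 -> r1=0x6e
body[3] mov  r0, r1 -> r0=0x6e
body[4] sub  r1, r0, #4 -> r1=0x6a
body[5] mov  r0, #0x60 -> r0=0x60
body[6] add  r3, r1, r4 -> r3=0x9f
body[7] add  r2, r2, #25 -> r2=0x74
epilogue: pop r3=0x55, sp=0xec
epilogue: pop r1=0xd9, sp=0xed
prologue pushed ['r1', 'r3'] at ['0xec', '0xeb']

MEM = 0x55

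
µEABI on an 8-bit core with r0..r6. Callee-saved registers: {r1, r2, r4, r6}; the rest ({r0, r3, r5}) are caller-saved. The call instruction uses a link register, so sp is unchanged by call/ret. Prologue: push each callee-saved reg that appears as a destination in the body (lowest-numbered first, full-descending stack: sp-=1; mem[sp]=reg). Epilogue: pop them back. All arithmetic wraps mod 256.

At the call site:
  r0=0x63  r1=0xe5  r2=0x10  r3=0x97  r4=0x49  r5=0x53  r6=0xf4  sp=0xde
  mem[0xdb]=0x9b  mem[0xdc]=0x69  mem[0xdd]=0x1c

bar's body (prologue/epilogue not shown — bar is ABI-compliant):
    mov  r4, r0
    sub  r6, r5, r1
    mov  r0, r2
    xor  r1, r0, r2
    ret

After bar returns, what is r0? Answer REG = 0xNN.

REG = 0x10

prologue: push r1 -> mem[0xdd]=0xe5, sp=0xdd
prologue: push r4 -> mem[0xdc]=0x49, sp=0xdc
prologue: push r6 -> mem[0xdb]=0xf4, sp=0xdb
body[0] mov  r4, r0 -> r4=0x63
body[1] sub  r6, r5, r1 -> r6=0x6e
body[2] mov  r0, r2 -> r0=0x10
body[3] xor  r1, r0, r2 -> r1=0x00
epilogue: pop r6=0xf4, sp=0xdc
epilogue: pop r4=0x49, sp=0xdd
epilogue: pop r1=0xe5, sp=0xde
r0 is caller-saved -> body value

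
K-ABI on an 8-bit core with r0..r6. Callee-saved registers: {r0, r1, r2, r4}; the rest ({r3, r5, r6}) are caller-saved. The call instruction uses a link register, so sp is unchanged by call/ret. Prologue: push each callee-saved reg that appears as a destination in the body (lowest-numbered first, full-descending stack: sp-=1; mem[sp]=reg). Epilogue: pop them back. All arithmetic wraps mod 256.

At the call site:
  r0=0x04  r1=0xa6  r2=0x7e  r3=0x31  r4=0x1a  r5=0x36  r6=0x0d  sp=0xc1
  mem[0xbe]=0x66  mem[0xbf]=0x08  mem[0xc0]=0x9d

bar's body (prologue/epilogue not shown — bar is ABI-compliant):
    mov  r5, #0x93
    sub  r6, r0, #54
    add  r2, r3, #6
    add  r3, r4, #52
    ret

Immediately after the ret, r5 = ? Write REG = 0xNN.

REG = 0x93

prologue: push r2 → mem[0xc0]=0x7e, sp=0xc0
body[0] mov  r5, #0x93 → r5=0x93
body[1] sub  r6, r0, #54 → r6=0xce
body[2] add  r2, r3, #6 → r2=0x37
body[3] add  r3, r4, #52 → r3=0x4e
epilogue: pop r2=0x7e, sp=0xc1
r5 is caller-saved → body value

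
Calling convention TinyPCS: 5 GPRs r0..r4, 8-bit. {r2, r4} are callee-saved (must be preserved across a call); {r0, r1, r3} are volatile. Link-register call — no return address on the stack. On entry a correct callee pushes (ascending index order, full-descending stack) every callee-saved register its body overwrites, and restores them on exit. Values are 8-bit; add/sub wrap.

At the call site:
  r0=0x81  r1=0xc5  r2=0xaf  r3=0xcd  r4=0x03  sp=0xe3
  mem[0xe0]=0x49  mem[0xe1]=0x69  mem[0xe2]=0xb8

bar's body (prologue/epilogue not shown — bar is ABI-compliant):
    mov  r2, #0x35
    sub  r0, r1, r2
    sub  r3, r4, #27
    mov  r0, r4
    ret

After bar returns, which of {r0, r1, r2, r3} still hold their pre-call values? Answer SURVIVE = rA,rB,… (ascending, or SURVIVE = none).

SURVIVE = r1,r2

prologue: push r2 → mem[0xe2]=0xaf, sp=0xe2
body[0] mov  r2, #0x35 → r2=0x35
body[1] sub  r0, r1, r2 → r0=0x90
body[2] sub  r3, r4, #27 → r3=0xe8
body[3] mov  r0, r4 → r0=0x03
epilogue: pop r2=0xaf, sp=0xe3
r0: caller-saved, written=True
r1: caller-saved, written=False
r2: callee-saved, written=True
r3: caller-saved, written=True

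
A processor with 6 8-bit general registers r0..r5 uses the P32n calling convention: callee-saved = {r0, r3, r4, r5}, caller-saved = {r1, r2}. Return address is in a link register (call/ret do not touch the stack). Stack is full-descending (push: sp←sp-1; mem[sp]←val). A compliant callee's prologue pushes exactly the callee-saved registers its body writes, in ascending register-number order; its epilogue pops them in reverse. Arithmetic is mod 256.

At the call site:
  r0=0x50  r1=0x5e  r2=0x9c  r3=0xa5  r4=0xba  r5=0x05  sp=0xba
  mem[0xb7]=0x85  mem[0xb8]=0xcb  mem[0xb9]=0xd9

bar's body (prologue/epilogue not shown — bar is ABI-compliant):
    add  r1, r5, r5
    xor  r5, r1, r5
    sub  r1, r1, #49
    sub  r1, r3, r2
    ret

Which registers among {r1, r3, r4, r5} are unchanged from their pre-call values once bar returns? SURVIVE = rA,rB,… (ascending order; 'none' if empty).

SURVIVE = r3,r4,r5

prologue: push r5 -> mem[0xb9]=0x05, sp=0xb9
body[0] add  r1, r5, r5 -> r1=0x0a
body[1] xor  r5, r1, r5 -> r5=0x0f
body[2] sub  r1, r1, #49 -> r1=0xd9
body[3] sub  r1, r3, r2 -> r1=0x09
epilogue: pop r5=0x05, sp=0xba
r1: caller-saved, written=True
r3: callee-saved, written=False
r4: callee-saved, written=False
r5: callee-saved, written=True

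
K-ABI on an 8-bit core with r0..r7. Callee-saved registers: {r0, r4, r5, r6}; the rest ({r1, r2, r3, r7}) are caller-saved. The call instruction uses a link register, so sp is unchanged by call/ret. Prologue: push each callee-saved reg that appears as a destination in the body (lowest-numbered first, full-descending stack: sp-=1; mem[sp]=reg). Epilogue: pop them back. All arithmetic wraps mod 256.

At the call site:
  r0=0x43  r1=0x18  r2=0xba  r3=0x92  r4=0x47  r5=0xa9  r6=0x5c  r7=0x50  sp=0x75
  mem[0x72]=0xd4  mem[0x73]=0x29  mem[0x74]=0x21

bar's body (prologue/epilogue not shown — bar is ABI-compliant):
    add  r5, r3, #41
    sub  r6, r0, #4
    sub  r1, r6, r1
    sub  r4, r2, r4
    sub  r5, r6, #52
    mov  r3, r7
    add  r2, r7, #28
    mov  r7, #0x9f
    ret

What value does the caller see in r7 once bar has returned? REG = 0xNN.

prologue: push r4 -> mem[0x74]=0x47, sp=0x74
prologue: push r5 -> mem[0x73]=0xa9, sp=0x73
prologue: push r6 -> mem[0x72]=0x5c, sp=0x72
body[0] add  r5, r3, #41 -> r5=0xbb
body[1] sub  r6, r0, #4 -> r6=0x3f
body[2] sub  r1, r6, r1 -> r1=0x27
body[3] sub  r4, r2, r4 -> r4=0x73
body[4] sub  r5, r6, #52 -> r5=0x0b
body[5] mov  r3, r7 -> r3=0x50
body[6] add  r2, r7, #28 -> r2=0x6c
body[7] mov  r7, #0x9f -> r7=0x9f
epilogue: pop r6=0x5c, sp=0x73
epilogue: pop r5=0xa9, sp=0x74
epilogue: pop r4=0x47, sp=0x75
r7 is caller-saved -> body value

REG = 0x9f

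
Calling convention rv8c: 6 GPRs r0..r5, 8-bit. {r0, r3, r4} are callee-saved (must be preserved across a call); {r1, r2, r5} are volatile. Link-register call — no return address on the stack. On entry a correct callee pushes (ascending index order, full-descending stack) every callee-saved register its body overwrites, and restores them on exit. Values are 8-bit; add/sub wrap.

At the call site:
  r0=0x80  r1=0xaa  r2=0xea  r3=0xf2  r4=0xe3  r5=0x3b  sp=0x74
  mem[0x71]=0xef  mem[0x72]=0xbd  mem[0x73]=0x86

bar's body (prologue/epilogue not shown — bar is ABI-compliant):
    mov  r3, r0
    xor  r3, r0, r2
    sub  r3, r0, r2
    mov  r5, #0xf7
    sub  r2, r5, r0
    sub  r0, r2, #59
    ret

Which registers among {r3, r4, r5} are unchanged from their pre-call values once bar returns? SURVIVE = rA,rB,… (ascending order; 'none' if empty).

prologue: push r0 -> mem[0x73]=0x80, sp=0x73
prologue: push r3 -> mem[0x72]=0xf2, sp=0x72
body[0] mov  r3, r0 -> r3=0x80
body[1] xor  r3, r0, r2 -> r3=0x6a
body[2] sub  r3, r0, r2 -> r3=0x96
body[3] mov  r5, #0xf7 -> r5=0xf7
body[4] sub  r2, r5, r0 -> r2=0x77
body[5] sub  r0, r2, #59 -> r0=0x3c
epilogue: pop r3=0xf2, sp=0x73
epilogue: pop r0=0x80, sp=0x74
r3: callee-saved, written=True
r4: callee-saved, written=False
r5: caller-saved, written=True

SURVIVE = r3,r4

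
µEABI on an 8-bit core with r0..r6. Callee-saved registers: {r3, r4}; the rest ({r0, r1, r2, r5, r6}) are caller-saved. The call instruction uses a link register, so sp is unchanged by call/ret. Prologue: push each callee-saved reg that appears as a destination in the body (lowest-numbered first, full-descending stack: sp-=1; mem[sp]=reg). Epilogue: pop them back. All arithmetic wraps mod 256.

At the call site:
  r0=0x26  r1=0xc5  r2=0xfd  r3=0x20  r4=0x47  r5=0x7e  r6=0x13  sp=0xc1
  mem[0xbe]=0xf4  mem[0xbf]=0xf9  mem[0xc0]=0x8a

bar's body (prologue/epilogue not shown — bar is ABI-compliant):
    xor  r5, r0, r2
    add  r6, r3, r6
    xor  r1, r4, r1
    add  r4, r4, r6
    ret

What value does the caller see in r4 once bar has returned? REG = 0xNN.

REG = 0x47

prologue: push r4 → mem[0xc0]=0x47, sp=0xc0
body[0] xor  r5, r0, r2 → r5=0xdb
body[1] add  r6, r3, r6 → r6=0x33
body[2] xor  r1, r4, r1 → r1=0x82
body[3] add  r4, r4, r6 → r4=0x7a
epilogue: pop r4=0x47, sp=0xc1
r4 is callee-saved → restored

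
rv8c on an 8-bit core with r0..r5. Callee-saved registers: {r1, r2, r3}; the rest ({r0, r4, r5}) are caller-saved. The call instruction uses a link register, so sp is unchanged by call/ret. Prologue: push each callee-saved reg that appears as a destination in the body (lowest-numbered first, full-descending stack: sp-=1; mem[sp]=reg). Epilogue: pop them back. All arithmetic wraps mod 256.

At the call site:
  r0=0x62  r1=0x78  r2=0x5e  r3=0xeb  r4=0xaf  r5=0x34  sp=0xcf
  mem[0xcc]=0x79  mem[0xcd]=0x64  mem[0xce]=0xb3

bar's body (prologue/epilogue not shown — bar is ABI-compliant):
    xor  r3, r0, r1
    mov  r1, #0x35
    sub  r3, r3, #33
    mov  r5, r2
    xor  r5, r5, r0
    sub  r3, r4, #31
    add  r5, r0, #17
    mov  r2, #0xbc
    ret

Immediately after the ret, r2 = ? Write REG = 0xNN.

prologue: push r1 -> mem[0xce]=0x78, sp=0xce
prologue: push r2 -> mem[0xcd]=0x5e, sp=0xcd
prologue: push r3 -> mem[0xcc]=0xeb, sp=0xcc
body[0] xor  r3, r0, r1 -> r3=0x1a
body[1] mov  r1, #0x35 -> r1=0x35
body[2] sub  r3, r3, #33 -> r3=0xf9
body[3] mov  r5, r2 -> r5=0x5e
body[4] xor  r5, r5, r0 -> r5=0x3c
body[5] sub  r3, r4, #31 -> r3=0x90
body[6] add  r5, r0, #17 -> r5=0x73
body[7] mov  r2, #0xbc -> r2=0xbc
epilogue: pop r3=0xeb, sp=0xcd
epilogue: pop r2=0x5e, sp=0xce
epilogue: pop r1=0x78, sp=0xcf
r2 is callee-saved -> restored

REG = 0x5e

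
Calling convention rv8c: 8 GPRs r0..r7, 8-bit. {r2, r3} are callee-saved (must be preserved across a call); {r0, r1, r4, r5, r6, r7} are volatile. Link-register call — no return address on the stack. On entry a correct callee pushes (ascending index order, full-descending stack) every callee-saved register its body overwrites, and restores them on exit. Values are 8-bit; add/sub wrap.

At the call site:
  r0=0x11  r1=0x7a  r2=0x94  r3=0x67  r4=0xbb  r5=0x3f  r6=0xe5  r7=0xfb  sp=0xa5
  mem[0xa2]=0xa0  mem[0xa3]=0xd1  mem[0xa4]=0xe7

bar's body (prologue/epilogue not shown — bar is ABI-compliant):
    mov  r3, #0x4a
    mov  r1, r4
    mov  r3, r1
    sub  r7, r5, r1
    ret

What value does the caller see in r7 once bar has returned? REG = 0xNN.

prologue: push r3 -> mem[0xa4]=0x67, sp=0xa4
body[0] mov  r3, #0x4a -> r3=0x4a
body[1] mov  r1, r4 -> r1=0xbb
body[2] mov  r3, r1 -> r3=0xbb
body[3] sub  r7, r5, r1 -> r7=0x84
epilogue: pop r3=0x67, sp=0xa5
r7 is caller-saved -> body value

REG = 0x84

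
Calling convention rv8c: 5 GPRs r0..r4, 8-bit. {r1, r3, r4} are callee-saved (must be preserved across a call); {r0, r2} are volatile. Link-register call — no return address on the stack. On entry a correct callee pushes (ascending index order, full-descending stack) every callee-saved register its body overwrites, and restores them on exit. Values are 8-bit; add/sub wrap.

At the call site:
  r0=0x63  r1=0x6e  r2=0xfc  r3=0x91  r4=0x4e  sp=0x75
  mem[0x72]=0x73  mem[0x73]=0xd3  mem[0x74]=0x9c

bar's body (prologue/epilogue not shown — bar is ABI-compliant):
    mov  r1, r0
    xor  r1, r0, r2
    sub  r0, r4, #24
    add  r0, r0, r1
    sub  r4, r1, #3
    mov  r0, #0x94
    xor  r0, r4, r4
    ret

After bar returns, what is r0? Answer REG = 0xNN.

prologue: push r1 -> mem[0x74]=0x6e, sp=0x74
prologue: push r4 -> mem[0x73]=0x4e, sp=0x73
body[0] mov  r1, r0 -> r1=0x63
body[1] xor  r1, r0, r2 -> r1=0x9f
body[2] sub  r0, r4, #24 -> r0=0x36
body[3] add  r0, r0, r1 -> r0=0xd5
body[4] sub  r4, r1, #3 -> r4=0x9c
body[5] mov  r0, #0x94 -> r0=0x94
body[6] xor  r0, r4, r4 -> r0=0x00
epilogue: pop r4=0x4e, sp=0x74
epilogue: pop r1=0x6e, sp=0x75
r0 is caller-saved -> body value

REG = 0x00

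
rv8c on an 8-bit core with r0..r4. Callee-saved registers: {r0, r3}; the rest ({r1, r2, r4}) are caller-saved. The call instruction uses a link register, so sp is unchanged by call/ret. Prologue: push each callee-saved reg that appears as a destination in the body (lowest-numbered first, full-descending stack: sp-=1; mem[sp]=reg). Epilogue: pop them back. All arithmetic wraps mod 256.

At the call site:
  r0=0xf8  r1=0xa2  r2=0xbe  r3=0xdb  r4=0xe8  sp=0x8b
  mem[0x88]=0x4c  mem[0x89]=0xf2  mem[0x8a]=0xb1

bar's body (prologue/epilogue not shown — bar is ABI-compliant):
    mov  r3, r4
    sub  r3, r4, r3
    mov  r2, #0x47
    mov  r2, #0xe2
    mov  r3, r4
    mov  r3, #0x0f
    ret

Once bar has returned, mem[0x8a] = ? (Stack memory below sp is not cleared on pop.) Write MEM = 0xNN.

prologue: push r3 → mem[0x8a]=0xdb, sp=0x8a
body[0] mov  r3, r4 → r3=0xe8
body[1] sub  r3, r4, r3 → r3=0x00
body[2] mov  r2, #0x47 → r2=0x47
body[3] mov  r2, #0xe2 → r2=0xe2
body[4] mov  r3, r4 → r3=0xe8
body[5] mov  r3, #0x0f → r3=0x0f
epilogue: pop r3=0xdb, sp=0x8b
prologue pushed ['r3'] at ['0x8a']

MEM = 0xdb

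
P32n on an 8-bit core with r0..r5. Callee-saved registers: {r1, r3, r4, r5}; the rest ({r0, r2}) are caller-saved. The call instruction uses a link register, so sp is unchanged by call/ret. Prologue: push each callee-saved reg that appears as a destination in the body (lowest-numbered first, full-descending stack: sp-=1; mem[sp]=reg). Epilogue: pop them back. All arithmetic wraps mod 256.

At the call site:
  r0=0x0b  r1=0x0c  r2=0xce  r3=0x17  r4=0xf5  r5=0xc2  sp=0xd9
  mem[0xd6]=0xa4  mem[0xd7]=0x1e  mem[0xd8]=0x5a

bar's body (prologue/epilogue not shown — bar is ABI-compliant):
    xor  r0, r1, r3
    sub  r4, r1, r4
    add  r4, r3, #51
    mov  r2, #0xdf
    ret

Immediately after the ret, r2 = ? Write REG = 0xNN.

prologue: push r4 → mem[0xd8]=0xf5, sp=0xd8
body[0] xor  r0, r1, r3 → r0=0x1b
body[1] sub  r4, r1, r4 → r4=0x17
body[2] add  r4, r3, #51 → r4=0x4a
body[3] mov  r2, #0xdf → r2=0xdf
epilogue: pop r4=0xf5, sp=0xd9
r2 is caller-saved → body value

REG = 0xdf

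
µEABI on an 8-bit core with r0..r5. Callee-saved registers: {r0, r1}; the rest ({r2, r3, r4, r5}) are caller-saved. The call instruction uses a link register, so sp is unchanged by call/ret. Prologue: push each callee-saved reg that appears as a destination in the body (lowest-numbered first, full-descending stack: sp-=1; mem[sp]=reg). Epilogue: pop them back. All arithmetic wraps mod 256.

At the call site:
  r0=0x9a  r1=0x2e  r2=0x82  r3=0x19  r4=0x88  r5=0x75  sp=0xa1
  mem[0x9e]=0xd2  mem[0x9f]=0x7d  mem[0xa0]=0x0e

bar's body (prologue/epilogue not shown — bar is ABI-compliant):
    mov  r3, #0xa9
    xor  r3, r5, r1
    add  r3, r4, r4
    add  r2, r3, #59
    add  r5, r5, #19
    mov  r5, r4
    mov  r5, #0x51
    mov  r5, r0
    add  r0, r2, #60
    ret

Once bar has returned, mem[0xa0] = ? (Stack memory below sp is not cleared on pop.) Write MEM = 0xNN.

prologue: push r0 → mem[0xa0]=0x9a, sp=0xa0
body[0] mov  r3, #0xa9 → r3=0xa9
body[1] xor  r3, r5, r1 → r3=0x5b
body[2] add  r3, r4, r4 → r3=0x10
body[3] add  r2, r3, #59 → r2=0x4b
body[4] add  r5, r5, #19 → r5=0x88
body[5] mov  r5, r4 → r5=0x88
body[6] mov  r5, #0x51 → r5=0x51
body[7] mov  r5, r0 → r5=0x9a
body[8] add  r0, r2, #60 → r0=0x87
epilogue: pop r0=0x9a, sp=0xa1
prologue pushed ['r0'] at ['0xa0']

MEM = 0x9a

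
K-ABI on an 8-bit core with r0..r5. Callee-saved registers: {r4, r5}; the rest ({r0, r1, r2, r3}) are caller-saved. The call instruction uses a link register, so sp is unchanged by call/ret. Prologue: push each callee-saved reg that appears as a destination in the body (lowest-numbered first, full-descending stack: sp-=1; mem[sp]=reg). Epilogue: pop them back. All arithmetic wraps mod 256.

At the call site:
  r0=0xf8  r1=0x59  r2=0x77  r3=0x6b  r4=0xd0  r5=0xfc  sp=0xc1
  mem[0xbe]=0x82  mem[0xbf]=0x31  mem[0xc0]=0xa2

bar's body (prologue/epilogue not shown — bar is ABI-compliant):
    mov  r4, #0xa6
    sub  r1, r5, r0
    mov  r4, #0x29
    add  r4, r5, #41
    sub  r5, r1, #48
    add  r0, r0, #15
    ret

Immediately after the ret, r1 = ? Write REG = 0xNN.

REG = 0x04

prologue: push r4 → mem[0xc0]=0xd0, sp=0xc0
prologue: push r5 → mem[0xbf]=0xfc, sp=0xbf
body[0] mov  r4, #0xa6 → r4=0xa6
body[1] sub  r1, r5, r0 → r1=0x04
body[2] mov  r4, #0x29 → r4=0x29
body[3] add  r4, r5, #41 → r4=0x25
body[4] sub  r5, r1, #48 → r5=0xd4
body[5] add  r0, r0, #15 → r0=0x07
epilogue: pop r5=0xfc, sp=0xc0
epilogue: pop r4=0xd0, sp=0xc1
r1 is caller-saved → body value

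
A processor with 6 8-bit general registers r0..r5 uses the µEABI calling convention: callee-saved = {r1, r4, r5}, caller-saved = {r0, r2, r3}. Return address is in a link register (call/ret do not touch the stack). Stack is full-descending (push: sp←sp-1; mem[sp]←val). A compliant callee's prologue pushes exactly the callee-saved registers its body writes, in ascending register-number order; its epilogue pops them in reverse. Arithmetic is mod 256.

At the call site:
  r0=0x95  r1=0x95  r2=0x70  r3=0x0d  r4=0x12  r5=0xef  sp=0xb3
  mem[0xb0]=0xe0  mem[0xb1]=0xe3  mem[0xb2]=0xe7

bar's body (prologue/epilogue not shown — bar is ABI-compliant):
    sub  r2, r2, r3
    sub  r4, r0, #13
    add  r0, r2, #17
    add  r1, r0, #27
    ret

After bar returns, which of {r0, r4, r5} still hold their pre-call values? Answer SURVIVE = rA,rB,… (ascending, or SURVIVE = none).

SURVIVE = r4,r5

prologue: push r1 -> mem[0xb2]=0x95, sp=0xb2
prologue: push r4 -> mem[0xb1]=0x12, sp=0xb1
body[0] sub  r2, r2, r3 -> r2=0x63
body[1] sub  r4, r0, #13 -> r4=0x88
body[2] add  r0, r2, #17 -> r0=0x74
body[3] add  r1, r0, #27 -> r1=0x8f
epilogue: pop r4=0x12, sp=0xb2
epilogue: pop r1=0x95, sp=0xb3
r0: caller-saved, written=True
r4: callee-saved, written=True
r5: callee-saved, written=False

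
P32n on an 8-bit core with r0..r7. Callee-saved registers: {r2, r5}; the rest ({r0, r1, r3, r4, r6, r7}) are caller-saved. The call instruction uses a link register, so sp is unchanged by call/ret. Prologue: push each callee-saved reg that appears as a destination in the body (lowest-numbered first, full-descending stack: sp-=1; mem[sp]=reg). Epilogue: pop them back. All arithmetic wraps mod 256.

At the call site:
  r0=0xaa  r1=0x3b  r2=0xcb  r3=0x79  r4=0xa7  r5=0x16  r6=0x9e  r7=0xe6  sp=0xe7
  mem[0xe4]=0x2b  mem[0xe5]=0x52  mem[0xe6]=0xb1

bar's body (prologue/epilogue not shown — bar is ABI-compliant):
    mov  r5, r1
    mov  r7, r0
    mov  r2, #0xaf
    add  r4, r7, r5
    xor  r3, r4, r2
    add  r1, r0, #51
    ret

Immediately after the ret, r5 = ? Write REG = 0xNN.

prologue: push r2 -> mem[0xe6]=0xcb, sp=0xe6
prologue: push r5 -> mem[0xe5]=0x16, sp=0xe5
body[0] mov  r5, r1 -> r5=0x3b
body[1] mov  r7, r0 -> r7=0xaa
body[2] mov  r2, #0xaf -> r2=0xaf
body[3] add  r4, r7, r5 -> r4=0xe5
body[4] xor  r3, r4, r2 -> r3=0x4a
body[5] add  r1, r0, #51 -> r1=0xdd
epilogue: pop r5=0x16, sp=0xe6
epilogue: pop r2=0xcb, sp=0xe7
r5 is callee-saved -> restored

REG = 0x16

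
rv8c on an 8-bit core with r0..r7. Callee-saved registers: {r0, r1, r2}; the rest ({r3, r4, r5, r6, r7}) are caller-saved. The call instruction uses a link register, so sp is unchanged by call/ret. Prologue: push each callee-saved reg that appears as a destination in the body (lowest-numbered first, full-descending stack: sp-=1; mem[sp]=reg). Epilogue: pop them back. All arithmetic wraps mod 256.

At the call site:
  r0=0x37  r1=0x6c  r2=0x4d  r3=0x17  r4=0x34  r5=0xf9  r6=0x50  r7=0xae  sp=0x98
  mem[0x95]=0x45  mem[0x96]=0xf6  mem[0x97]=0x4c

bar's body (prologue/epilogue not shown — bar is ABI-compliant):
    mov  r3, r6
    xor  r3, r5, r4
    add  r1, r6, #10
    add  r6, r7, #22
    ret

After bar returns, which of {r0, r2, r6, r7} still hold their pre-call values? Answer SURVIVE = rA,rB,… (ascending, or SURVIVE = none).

prologue: push r1 → mem[0x97]=0x6c, sp=0x97
body[0] mov  r3, r6 → r3=0x50
body[1] xor  r3, r5, r4 → r3=0xcd
body[2] add  r1, r6, #10 → r1=0x5a
body[3] add  r6, r7, #22 → r6=0xc4
epilogue: pop r1=0x6c, sp=0x98
r0: callee-saved, written=False
r2: callee-saved, written=False
r6: caller-saved, written=True
r7: caller-saved, written=False

SURVIVE = r0,r2,r7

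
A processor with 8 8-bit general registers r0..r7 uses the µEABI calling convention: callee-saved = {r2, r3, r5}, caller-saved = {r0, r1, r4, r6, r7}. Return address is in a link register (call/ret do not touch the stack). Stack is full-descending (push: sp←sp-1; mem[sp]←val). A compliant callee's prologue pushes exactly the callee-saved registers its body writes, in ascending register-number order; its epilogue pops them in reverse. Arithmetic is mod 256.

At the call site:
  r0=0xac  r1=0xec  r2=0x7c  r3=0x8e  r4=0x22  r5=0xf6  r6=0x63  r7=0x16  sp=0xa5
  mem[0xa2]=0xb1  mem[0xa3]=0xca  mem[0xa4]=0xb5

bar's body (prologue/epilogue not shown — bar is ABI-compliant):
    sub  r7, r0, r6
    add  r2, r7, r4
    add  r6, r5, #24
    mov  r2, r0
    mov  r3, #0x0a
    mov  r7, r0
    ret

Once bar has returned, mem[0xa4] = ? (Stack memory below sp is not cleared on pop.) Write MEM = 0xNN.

MEM = 0x7c

prologue: push r2 -> mem[0xa4]=0x7c, sp=0xa4
prologue: push r3 -> mem[0xa3]=0x8e, sp=0xa3
body[0] sub  r7, r0, r6 -> r7=0x49
body[1] add  r2, r7, r4 -> r2=0x6b
body[2] add  r6, r5, #24 -> r6=0x0e
body[3] mov  r2, r0 -> r2=0xac
body[4] mov  r3, #0x0a -> r3=0x0a
body[5] mov  r7, r0 -> r7=0xac
epilogue: pop r3=0x8e, sp=0xa4
epilogue: pop r2=0x7c, sp=0xa5
prologue pushed ['r2', 'r3'] at ['0xa4', '0xa3']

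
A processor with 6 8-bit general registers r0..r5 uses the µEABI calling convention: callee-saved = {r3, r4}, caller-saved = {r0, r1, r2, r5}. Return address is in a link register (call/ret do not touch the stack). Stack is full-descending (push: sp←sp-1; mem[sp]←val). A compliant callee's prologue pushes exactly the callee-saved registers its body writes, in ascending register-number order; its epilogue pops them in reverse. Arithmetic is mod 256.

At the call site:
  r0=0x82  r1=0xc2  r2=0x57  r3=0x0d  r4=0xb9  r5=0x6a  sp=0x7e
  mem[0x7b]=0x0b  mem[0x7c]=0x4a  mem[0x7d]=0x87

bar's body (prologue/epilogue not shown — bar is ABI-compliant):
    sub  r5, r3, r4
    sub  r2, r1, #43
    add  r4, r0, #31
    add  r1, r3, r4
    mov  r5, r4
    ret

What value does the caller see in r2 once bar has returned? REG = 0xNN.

prologue: push r4 -> mem[0x7d]=0xb9, sp=0x7d
body[0] sub  r5, r3, r4 -> r5=0x54
body[1] sub  r2, r1, #43 -> r2=0x97
body[2] add  r4, r0, #31 -> r4=0xa1
body[3] add  r1, r3, r4 -> r1=0xae
body[4] mov  r5, r4 -> r5=0xa1
epilogue: pop r4=0xb9, sp=0x7e
r2 is caller-saved -> body value

REG = 0x97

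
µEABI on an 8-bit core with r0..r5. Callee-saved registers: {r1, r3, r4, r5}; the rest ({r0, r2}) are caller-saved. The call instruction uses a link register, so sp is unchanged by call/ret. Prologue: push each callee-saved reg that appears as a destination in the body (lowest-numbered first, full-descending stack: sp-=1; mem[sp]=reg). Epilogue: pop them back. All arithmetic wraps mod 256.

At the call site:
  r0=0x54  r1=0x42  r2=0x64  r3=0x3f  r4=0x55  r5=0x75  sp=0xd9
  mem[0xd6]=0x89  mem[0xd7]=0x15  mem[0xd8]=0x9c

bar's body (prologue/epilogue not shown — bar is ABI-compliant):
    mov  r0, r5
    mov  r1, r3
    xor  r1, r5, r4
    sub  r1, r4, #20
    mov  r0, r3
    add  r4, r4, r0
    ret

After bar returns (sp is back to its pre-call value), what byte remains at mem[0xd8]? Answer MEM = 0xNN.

MEM = 0x42

prologue: push r1 -> mem[0xd8]=0x42, sp=0xd8
prologue: push r4 -> mem[0xd7]=0x55, sp=0xd7
body[0] mov  r0, r5 -> r0=0x75
body[1] mov  r1, r3 -> r1=0x3f
body[2] xor  r1, r5, r4 -> r1=0x20
body[3] sub  r1, r4, #20 -> r1=0x41
body[4] mov  r0, r3 -> r0=0x3f
body[5] add  r4, r4, r0 -> r4=0x94
epilogue: pop r4=0x55, sp=0xd8
epilogue: pop r1=0x42, sp=0xd9
prologue pushed ['r1', 'r4'] at ['0xd8', '0xd7']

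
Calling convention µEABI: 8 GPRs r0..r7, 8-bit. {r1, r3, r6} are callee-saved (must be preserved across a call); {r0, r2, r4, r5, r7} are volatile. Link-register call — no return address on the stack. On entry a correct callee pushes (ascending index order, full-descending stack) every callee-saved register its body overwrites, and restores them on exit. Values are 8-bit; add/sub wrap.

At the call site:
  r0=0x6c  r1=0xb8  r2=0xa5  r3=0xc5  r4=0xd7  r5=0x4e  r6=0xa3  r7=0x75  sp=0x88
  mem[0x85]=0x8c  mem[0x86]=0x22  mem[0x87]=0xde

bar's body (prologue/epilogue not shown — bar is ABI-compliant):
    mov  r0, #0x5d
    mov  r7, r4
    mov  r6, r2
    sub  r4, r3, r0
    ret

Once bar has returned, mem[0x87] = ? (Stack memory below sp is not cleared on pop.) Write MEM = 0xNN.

MEM = 0xa3

prologue: push r6 → mem[0x87]=0xa3, sp=0x87
body[0] mov  r0, #0x5d → r0=0x5d
body[1] mov  r7, r4 → r7=0xd7
body[2] mov  r6, r2 → r6=0xa5
body[3] sub  r4, r3, r0 → r4=0x68
epilogue: pop r6=0xa3, sp=0x88
prologue pushed ['r6'] at ['0x87']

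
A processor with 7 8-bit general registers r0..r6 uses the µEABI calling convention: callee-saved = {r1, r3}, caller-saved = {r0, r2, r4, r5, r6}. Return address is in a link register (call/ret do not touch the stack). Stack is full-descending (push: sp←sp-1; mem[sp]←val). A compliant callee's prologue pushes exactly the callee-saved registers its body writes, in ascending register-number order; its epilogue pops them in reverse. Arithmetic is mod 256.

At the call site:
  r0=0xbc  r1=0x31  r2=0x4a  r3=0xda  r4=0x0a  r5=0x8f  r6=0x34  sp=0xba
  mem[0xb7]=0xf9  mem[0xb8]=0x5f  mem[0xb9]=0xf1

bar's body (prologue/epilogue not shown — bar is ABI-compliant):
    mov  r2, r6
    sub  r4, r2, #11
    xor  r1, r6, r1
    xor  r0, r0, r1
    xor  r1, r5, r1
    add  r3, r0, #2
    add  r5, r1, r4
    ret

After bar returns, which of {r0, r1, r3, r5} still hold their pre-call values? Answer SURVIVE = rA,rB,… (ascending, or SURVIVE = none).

SURVIVE = r1,r3

prologue: push r1 -> mem[0xb9]=0x31, sp=0xb9
prologue: push r3 -> mem[0xb8]=0xda, sp=0xb8
body[0] mov  r2, r6 -> r2=0x34
body[1] sub  r4, r2, #11 -> r4=0x29
body[2] xor  r1, r6, r1 -> r1=0x05
body[3] xor  r0, r0, r1 -> r0=0xb9
body[4] xor  r1, r5, r1 -> r1=0x8a
body[5] add  r3, r0, #2 -> r3=0xbb
body[6] add  r5, r1, r4 -> r5=0xb3
epilogue: pop r3=0xda, sp=0xb9
epilogue: pop r1=0x31, sp=0xba
r0: caller-saved, written=True
r1: callee-saved, written=True
r3: callee-saved, written=True
r5: caller-saved, written=True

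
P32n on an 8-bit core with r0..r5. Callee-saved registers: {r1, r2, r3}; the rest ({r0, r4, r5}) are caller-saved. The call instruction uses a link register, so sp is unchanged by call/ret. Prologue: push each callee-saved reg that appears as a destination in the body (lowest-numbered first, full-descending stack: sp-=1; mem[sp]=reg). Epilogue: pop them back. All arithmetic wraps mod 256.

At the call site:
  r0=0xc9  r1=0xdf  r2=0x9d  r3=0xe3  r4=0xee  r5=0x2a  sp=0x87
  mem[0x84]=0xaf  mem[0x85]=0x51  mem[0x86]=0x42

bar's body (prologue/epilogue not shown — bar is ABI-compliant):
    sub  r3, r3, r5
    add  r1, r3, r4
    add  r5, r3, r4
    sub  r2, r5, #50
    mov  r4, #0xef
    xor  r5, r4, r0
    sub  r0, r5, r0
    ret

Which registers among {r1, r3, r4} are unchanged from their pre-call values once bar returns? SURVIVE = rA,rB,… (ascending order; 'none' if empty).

SURVIVE = r1,r3

prologue: push r1 -> mem[0x86]=0xdf, sp=0x86
prologue: push r2 -> mem[0x85]=0x9d, sp=0x85
prologue: push r3 -> mem[0x84]=0xe3, sp=0x84
body[0] sub  r3, r3, r5 -> r3=0xb9
body[1] add  r1, r3, r4 -> r1=0xa7
body[2] add  r5, r3, r4 -> r5=0xa7
body[3] sub  r2, r5, #50 -> r2=0x75
body[4] mov  r4, #0xef -> r4=0xef
body[5] xor  r5, r4, r0 -> r5=0x26
body[6] sub  r0, r5, r0 -> r0=0x5d
epilogue: pop r3=0xe3, sp=0x85
epilogue: pop r2=0x9d, sp=0x86
epilogue: pop r1=0xdf, sp=0x87
r1: callee-saved, written=True
r3: callee-saved, written=True
r4: caller-saved, written=True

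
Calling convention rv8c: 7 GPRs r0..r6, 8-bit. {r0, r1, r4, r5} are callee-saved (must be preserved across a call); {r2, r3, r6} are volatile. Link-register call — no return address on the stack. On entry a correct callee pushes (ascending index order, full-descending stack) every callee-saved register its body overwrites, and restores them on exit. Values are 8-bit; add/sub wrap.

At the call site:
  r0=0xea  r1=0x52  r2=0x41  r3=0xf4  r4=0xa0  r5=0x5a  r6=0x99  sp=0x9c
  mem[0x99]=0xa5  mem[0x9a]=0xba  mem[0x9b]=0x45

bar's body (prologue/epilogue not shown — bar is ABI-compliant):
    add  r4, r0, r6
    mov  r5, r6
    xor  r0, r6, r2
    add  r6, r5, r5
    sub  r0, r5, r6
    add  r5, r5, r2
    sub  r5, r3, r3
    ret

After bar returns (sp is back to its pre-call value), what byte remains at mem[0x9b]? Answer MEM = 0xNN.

prologue: push r0 -> mem[0x9b]=0xea, sp=0x9b
prologue: push r4 -> mem[0x9a]=0xa0, sp=0x9a
prologue: push r5 -> mem[0x99]=0x5a, sp=0x99
body[0] add  r4, r0, r6 -> r4=0x83
body[1] mov  r5, r6 -> r5=0x99
body[2] xor  r0, r6, r2 -> r0=0xd8
body[3] add  r6, r5, r5 -> r6=0x32
body[4] sub  r0, r5, r6 -> r0=0x67
body[5] add  r5, r5, r2 -> r5=0xda
body[6] sub  r5, r3, r3 -> r5=0x00
epilogue: pop r5=0x5a, sp=0x9a
epilogue: pop r4=0xa0, sp=0x9b
epilogue: pop r0=0xea, sp=0x9c
prologue pushed ['r0', 'r4', 'r5'] at ['0x9b', '0x9a', '0x99']

MEM = 0xea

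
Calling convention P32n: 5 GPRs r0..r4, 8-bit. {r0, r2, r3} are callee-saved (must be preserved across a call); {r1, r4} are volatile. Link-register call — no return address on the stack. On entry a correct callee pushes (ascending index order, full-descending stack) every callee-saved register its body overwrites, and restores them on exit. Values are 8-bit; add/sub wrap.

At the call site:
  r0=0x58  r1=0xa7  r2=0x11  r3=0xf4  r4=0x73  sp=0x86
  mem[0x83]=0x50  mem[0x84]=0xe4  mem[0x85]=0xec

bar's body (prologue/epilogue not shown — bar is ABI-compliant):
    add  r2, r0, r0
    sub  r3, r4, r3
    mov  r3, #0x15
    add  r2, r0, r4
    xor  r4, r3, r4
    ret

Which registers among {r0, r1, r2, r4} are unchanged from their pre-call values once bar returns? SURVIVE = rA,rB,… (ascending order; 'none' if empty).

SURVIVE = r0,r1,r2

prologue: push r2 → mem[0x85]=0x11, sp=0x85
prologue: push r3 → mem[0x84]=0xf4, sp=0x84
body[0] add  r2, r0, r0 → r2=0xb0
body[1] sub  r3, r4, r3 → r3=0x7f
body[2] mov  r3, #0x15 → r3=0x15
body[3] add  r2, r0, r4 → r2=0xcb
body[4] xor  r4, r3, r4 → r4=0x66
epilogue: pop r3=0xf4, sp=0x85
epilogue: pop r2=0x11, sp=0x86
r0: callee-saved, written=False
r1: caller-saved, written=False
r2: callee-saved, written=True
r4: caller-saved, written=True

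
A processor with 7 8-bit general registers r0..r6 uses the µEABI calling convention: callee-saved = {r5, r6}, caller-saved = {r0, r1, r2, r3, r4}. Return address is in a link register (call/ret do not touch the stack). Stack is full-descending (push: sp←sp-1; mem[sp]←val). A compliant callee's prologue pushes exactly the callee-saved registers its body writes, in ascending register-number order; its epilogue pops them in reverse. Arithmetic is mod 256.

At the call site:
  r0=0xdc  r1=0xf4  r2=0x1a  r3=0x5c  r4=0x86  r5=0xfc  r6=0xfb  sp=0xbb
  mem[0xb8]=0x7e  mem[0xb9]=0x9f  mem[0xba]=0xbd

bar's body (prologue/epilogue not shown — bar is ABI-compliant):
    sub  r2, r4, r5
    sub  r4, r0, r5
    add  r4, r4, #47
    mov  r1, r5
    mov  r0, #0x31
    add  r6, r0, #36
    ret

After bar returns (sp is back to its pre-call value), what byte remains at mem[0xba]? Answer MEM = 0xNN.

MEM = 0xfb

prologue: push r6 -> mem[0xba]=0xfb, sp=0xba
body[0] sub  r2, r4, r5 -> r2=0x8a
body[1] sub  r4, r0, r5 -> r4=0xe0
body[2] add  r4, r4, #47 -> r4=0x0f
body[3] mov  r1, r5 -> r1=0xfc
body[4] mov  r0, #0x31 -> r0=0x31
body[5] add  r6, r0, #36 -> r6=0x55
epilogue: pop r6=0xfb, sp=0xbb
prologue pushed ['r6'] at ['0xba']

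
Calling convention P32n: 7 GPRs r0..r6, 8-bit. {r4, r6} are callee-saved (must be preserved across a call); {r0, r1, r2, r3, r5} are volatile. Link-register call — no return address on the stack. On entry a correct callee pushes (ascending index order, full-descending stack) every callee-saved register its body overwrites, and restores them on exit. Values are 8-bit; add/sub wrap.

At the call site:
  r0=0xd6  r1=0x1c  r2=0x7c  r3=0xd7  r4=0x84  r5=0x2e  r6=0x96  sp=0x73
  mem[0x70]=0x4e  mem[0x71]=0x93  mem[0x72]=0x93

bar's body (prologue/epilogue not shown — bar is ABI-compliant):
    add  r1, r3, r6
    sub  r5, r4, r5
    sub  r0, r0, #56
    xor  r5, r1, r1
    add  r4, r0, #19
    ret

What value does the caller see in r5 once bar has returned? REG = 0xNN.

prologue: push r4 → mem[0x72]=0x84, sp=0x72
body[0] add  r1, r3, r6 → r1=0x6d
body[1] sub  r5, r4, r5 → r5=0x56
body[2] sub  r0, r0, #56 → r0=0x9e
body[3] xor  r5, r1, r1 → r5=0x00
body[4] add  r4, r0, #19 → r4=0xb1
epilogue: pop r4=0x84, sp=0x73
r5 is caller-saved → body value

REG = 0x00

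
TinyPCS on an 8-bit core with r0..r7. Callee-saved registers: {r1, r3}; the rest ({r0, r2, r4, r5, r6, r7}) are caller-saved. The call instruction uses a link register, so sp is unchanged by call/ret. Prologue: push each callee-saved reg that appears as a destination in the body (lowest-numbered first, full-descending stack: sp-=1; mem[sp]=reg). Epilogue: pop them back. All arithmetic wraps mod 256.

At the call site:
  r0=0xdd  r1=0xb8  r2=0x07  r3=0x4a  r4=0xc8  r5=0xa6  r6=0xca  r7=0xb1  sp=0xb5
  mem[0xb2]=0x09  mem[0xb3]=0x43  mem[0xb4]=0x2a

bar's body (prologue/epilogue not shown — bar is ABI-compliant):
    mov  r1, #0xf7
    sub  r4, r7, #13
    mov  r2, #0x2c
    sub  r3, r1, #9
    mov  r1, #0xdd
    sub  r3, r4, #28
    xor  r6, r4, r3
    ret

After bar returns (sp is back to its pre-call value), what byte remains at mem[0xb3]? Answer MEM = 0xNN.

MEM = 0x4a

prologue: push r1 -> mem[0xb4]=0xb8, sp=0xb4
prologue: push r3 -> mem[0xb3]=0x4a, sp=0xb3
body[0] mov  r1, #0xf7 -> r1=0xf7
body[1] sub  r4, r7, #13 -> r4=0xa4
body[2] mov  r2, #0x2c -> r2=0x2c
body[3] sub  r3, r1, #9 -> r3=0xee
body[4] mov  r1, #0xdd -> r1=0xdd
body[5] sub  r3, r4, #28 -> r3=0x88
body[6] xor  r6, r4, r3 -> r6=0x2c
epilogue: pop r3=0x4a, sp=0xb4
epilogue: pop r1=0xb8, sp=0xb5
prologue pushed ['r1', 'r3'] at ['0xb4', '0xb3']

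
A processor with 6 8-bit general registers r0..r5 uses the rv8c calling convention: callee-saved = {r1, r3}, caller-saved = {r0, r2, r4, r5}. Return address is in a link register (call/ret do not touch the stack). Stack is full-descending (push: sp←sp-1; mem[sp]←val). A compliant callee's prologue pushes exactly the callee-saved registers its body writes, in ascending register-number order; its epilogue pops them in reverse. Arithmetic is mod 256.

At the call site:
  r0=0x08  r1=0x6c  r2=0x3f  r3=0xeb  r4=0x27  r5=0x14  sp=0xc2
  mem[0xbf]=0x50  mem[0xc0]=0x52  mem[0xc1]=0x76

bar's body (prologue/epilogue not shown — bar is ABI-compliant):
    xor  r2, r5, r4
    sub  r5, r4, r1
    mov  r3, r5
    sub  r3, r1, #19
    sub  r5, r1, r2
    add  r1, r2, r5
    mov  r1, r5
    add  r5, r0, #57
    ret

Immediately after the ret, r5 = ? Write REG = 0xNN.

prologue: push r1 -> mem[0xc1]=0x6c, sp=0xc1
prologue: push r3 -> mem[0xc0]=0xeb, sp=0xc0
body[0] xor  r2, r5, r4 -> r2=0x33
body[1] sub  r5, r4, r1 -> r5=0xbb
body[2] mov  r3, r5 -> r3=0xbb
body[3] sub  r3, r1, #19 -> r3=0x59
body[4] sub  r5, r1, r2 -> r5=0x39
body[5] add  r1, r2, r5 -> r1=0x6c
body[6] mov  r1, r5 -> r1=0x39
body[7] add  r5, r0, #57 -> r5=0x41
epilogue: pop r3=0xeb, sp=0xc1
epilogue: pop r1=0x6c, sp=0xc2
r5 is caller-saved -> body value

REG = 0x41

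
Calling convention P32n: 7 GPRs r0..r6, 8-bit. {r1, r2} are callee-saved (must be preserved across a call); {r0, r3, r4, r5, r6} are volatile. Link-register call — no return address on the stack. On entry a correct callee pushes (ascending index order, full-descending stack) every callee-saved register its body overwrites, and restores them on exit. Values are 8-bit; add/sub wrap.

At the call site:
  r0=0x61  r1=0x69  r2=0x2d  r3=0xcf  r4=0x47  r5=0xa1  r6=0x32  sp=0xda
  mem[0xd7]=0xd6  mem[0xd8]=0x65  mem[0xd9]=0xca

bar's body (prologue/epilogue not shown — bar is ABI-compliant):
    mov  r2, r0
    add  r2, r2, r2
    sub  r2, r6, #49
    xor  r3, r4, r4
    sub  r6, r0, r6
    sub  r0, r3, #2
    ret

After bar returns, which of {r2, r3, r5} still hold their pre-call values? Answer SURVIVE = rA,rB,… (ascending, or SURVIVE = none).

prologue: push r2 -> mem[0xd9]=0x2d, sp=0xd9
body[0] mov  r2, r0 -> r2=0x61
body[1] add  r2, r2, r2 -> r2=0xc2
body[2] sub  r2, r6, #49 -> r2=0x01
body[3] xor  r3, r4, r4 -> r3=0x00
body[4] sub  r6, r0, r6 -> r6=0x2f
body[5] sub  r0, r3, #2 -> r0=0xfe
epilogue: pop r2=0x2d, sp=0xda
r2: callee-saved, written=True
r3: caller-saved, written=True
r5: caller-saved, written=False

SURVIVE = r2,r5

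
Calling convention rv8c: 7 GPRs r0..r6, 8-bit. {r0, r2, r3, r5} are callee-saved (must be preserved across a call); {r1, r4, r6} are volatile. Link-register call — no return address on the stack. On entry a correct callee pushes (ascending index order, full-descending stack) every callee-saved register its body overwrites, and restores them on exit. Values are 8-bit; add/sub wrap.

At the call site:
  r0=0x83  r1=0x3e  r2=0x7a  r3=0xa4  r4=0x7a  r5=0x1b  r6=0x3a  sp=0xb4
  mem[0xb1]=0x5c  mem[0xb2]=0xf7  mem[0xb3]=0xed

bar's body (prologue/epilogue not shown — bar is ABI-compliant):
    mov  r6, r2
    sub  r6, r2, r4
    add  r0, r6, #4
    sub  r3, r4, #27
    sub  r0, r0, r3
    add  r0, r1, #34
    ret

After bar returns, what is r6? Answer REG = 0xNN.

REG = 0x00

prologue: push r0 → mem[0xb3]=0x83, sp=0xb3
prologue: push r3 → mem[0xb2]=0xa4, sp=0xb2
body[0] mov  r6, r2 → r6=0x7a
body[1] sub  r6, r2, r4 → r6=0x00
body[2] add  r0, r6, #4 → r0=0x04
body[3] sub  r3, r4, #27 → r3=0x5f
body[4] sub  r0, r0, r3 → r0=0xa5
body[5] add  r0, r1, #34 → r0=0x60
epilogue: pop r3=0xa4, sp=0xb3
epilogue: pop r0=0x83, sp=0xb4
r6 is caller-saved → body value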